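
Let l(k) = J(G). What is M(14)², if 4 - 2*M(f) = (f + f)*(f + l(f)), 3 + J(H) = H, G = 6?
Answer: 55696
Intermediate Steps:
J(H) = -3 + H
l(k) = 3 (l(k) = -3 + 6 = 3)
M(f) = 2 - f*(3 + f) (M(f) = 2 - (f + f)*(f + 3)/2 = 2 - 2*f*(3 + f)/2 = 2 - f*(3 + f))
M(14)² = (2 - 1*14² - 3*14)² = (2 - 1*196 - 42)² = (2 - 196 - 42)² = (-236)² = 55696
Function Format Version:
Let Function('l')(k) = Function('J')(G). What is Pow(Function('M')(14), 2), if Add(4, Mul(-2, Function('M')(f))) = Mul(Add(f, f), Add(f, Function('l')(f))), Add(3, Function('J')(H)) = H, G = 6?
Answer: 55696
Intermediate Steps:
Function('J')(H) = Add(-3, H)
Function('l')(k) = 3 (Function('l')(k) = Add(-3, 6) = 3)
Function('M')(f) = Add(2, Mul(-1, f, Add(3, f))) (Function('M')(f) = Add(2, Mul(Rational(-1, 2), Mul(Add(f, f), Add(f, 3)))) = Add(2, Mul(Rational(-1, 2), Mul(Mul(2, f), Add(3, f)))) = Add(2, Mul(Rational(-1, 2), Mul(2, f, Add(3, f)))) = Add(2, Mul(-1, f, Add(3, f))))
Pow(Function('M')(14), 2) = Pow(Add(2, Mul(-1, Pow(14, 2)), Mul(-3, 14)), 2) = Pow(Add(2, Mul(-1, 196), -42), 2) = Pow(Add(2, -196, -42), 2) = Pow(-236, 2) = 55696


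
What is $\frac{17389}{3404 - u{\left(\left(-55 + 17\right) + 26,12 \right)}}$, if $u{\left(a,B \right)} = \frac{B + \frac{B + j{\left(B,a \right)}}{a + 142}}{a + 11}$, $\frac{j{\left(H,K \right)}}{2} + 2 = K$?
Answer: $\frac{1130285}{222032} \approx 5.0906$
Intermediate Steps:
$j{\left(H,K \right)} = -4 + 2 K$
$u{\left(a,B \right)} = \frac{B + \frac{-4 + B + 2 a}{142 + a}}{11 + a}$ ($u{\left(a,B \right)} = \frac{B + \frac{B + \left(-4 + 2 a\right)}{a + 142}}{a + 11} = \frac{B + \frac{-4 + B + 2 a}{142 + a}}{11 + a}$)
$\frac{17389}{3404 - u{\left(\left(-55 + 17\right) + 26,12 \right)}} = \frac{17389}{3404 - \frac{-4 + 2 \left(\left(-55 + 17\right) + 26\right) + 143 \cdot 12 + 12 \left(\left(-55 + 17\right) + 26\right)}{1562 + \left(\left(-55 + 17\right) + 26\right)^{2} + 153 \left(\left(-55 + 17\right) + 26\right)}} = \frac{17389}{3404 - \frac{-4 + 2 \left(-38 + 26\right) + 1716 + 12 \left(-38 + 26\right)}{1562 + \left(-38 + 26\right)^{2} + 153 \left(-38 + 26\right)}} = \frac{17389}{3404 - \frac{-4 + 2 \left(-12\right) + 1716 + 12 \left(-12\right)}{1562 + \left(-12\right)^{2} + 153 \left(-12\right)}} = \frac{17389}{3404 - \frac{-4 - 24 + 1716 - 144}{1562 + 144 - 1836}} = \frac{17389}{3404 - \frac{1}{-130} \cdot 1544} = \frac{17389}{3404 - \left(- \frac{1}{130}\right) 1544} = \frac{17389}{3404 - - \frac{772}{65}} = \frac{17389}{3404 + \frac{772}{65}} = \frac{17389}{\frac{222032}{65}} = 17389 \cdot \frac{65}{222032} = \frac{1130285}{222032}$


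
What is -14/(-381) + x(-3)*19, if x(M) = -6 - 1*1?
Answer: -50659/381 ≈ -132.96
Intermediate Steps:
x(M) = -7 (x(M) = -6 - 1 = -7)
-14/(-381) + x(-3)*19 = -14/(-381) - 7*19 = -14*(-1/381) - 133 = 14/381 - 133 = -50659/381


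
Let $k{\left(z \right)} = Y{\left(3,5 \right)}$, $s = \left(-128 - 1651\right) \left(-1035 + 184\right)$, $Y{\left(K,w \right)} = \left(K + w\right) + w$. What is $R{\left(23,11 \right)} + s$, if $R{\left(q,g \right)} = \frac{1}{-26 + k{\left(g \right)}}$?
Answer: $\frac{19681076}{13} \approx 1.5139 \cdot 10^{6}$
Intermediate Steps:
$Y{\left(K,w \right)} = K + 2 w$
$s = 1513929$ ($s = \left(-1779\right) \left(-851\right) = 1513929$)
$k{\left(z \right)} = 13$ ($k{\left(z \right)} = 3 + 2 \cdot 5 = 3 + 10 = 13$)
$R{\left(q,g \right)} = - \frac{1}{13}$ ($R{\left(q,g \right)} = \frac{1}{-26 + 13} = \frac{1}{-13} = - \frac{1}{13}$)
$R{\left(23,11 \right)} + s = - \frac{1}{13} + 1513929 = \frac{19681076}{13}$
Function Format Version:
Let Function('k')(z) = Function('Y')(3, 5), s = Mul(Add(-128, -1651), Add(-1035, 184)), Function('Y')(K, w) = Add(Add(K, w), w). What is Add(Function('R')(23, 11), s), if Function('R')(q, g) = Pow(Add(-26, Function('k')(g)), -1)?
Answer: Rational(19681076, 13) ≈ 1.5139e+6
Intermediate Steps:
Function('Y')(K, w) = Add(K, Mul(2, w))
s = 1513929 (s = Mul(-1779, -851) = 1513929)
Function('k')(z) = 13 (Function('k')(z) = Add(3, Mul(2, 5)) = Add(3, 10) = 13)
Function('R')(q, g) = Rational(-1, 13) (Function('R')(q, g) = Pow(Add(-26, 13), -1) = Pow(-13, -1) = Rational(-1, 13))
Add(Function('R')(23, 11), s) = Add(Rational(-1, 13), 1513929) = Rational(19681076, 13)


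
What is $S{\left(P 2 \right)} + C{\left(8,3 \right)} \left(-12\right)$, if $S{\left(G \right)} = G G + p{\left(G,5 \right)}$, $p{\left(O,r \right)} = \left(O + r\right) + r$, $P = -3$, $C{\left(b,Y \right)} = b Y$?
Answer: $-248$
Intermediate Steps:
$C{\left(b,Y \right)} = Y b$
$p{\left(O,r \right)} = O + 2 r$
$S{\left(G \right)} = 10 + G + G^{2}$ ($S{\left(G \right)} = G G + \left(G + 2 \cdot 5\right) = G^{2} + \left(G + 10\right) = G^{2} + \left(10 + G\right) = 10 + G + G^{2}$)
$S{\left(P 2 \right)} + C{\left(8,3 \right)} \left(-12\right) = \left(10 - 6 + \left(\left(-3\right) 2\right)^{2}\right) + 3 \cdot 8 \left(-12\right) = \left(10 - 6 + \left(-6\right)^{2}\right) + 24 \left(-12\right) = \left(10 - 6 + 36\right) - 288 = 40 - 288 = -248$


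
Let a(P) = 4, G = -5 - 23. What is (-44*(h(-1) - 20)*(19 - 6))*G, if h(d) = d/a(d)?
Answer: -324324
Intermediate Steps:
G = -28
h(d) = d/4
(-44*(h(-1) - 20)*(19 - 6))*G = -44*((¼)*(-1) - 20)*(19 - 6)*(-28) = -44*(-¼ - 20)*13*(-28) = -(-891)*13*(-28) = -44*(-1053/4)*(-28) = 11583*(-28) = -324324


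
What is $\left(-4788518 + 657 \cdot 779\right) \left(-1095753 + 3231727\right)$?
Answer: $-9134952045410$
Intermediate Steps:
$\left(-4788518 + 657 \cdot 779\right) \left(-1095753 + 3231727\right) = \left(-4788518 + 511803\right) 2135974 = \left(-4276715\right) 2135974 = -9134952045410$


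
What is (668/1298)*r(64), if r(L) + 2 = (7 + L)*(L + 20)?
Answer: 181028/59 ≈ 3068.3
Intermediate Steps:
r(L) = -2 + (7 + L)*(20 + L) (r(L) = -2 + (7 + L)*(L + 20) = -2 + (7 + L)*(20 + L))
(668/1298)*r(64) = (668/1298)*(138 + 64**2 + 27*64) = (668*(1/1298))*(138 + 4096 + 1728) = (334/649)*5962 = 181028/59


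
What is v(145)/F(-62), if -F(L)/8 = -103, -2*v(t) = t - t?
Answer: 0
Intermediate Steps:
v(t) = 0 (v(t) = -(t - t)/2 = -1/2*0 = 0)
F(L) = 824 (F(L) = -8*(-103) = 824)
v(145)/F(-62) = 0/824 = 0*(1/824) = 0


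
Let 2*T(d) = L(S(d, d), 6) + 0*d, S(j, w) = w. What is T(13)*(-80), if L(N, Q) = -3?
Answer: 120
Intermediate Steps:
T(d) = -3/2 (T(d) = (-3 + 0*d)/2 = (-3 + 0)/2 = (1/2)*(-3) = -3/2)
T(13)*(-80) = -3/2*(-80) = 120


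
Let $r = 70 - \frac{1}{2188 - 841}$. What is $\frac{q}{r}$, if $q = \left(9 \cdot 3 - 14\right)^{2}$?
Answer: $\frac{17511}{7253} \approx 2.4143$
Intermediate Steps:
$r = \frac{94289}{1347}$ ($r = 70 - \frac{1}{1347} = \frac{94289}{1347} \approx 69.999$)
$q = 169$ ($q = \left(27 - 14\right)^{2} = 13^{2} = 169$)
$\frac{q}{r} = \frac{169}{\frac{94289}{1347}} = 169 \cdot \frac{1347}{94289} = \frac{17511}{7253}$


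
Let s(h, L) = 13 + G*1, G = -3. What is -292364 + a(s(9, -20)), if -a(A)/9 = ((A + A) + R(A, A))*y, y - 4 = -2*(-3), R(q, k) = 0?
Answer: -294164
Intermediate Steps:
y = 10 (y = 4 - 2*(-3) = 4 + 6 = 10)
s(h, L) = 10 (s(h, L) = 13 - 3*1 = 13 - 3 = 10)
a(A) = -180*A (a(A) = -9*((A + A) + 0)*10 = -9*(2*A + 0)*10 = -9*2*A*10 = -180*A)
-292364 + a(s(9, -20)) = -292364 - 180*10 = -292364 - 1800 = -294164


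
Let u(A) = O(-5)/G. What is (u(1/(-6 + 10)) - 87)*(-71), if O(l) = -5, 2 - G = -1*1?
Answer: 18886/3 ≈ 6295.3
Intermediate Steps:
G = 3 (G = 2 - (-1) = 2 - 1*(-1) = 2 + 1 = 3)
u(A) = -5/3
(u(1/(-6 + 10)) - 87)*(-71) = (-5/3 - 87)*(-71) = -266/3*(-71) = 18886/3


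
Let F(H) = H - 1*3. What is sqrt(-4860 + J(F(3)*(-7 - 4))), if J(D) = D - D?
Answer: 18*I*sqrt(15) ≈ 69.714*I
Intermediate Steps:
F(H) = -3 + H (F(H) = H - 3 = -3 + H)
J(D) = 0
sqrt(-4860 + J(F(3)*(-7 - 4))) = sqrt(-4860 + 0) = sqrt(-4860) = 18*I*sqrt(15)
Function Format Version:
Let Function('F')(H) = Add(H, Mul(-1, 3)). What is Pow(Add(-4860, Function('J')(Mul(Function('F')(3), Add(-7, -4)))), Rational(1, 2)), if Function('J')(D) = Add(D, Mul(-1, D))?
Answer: Mul(18, I, Pow(15, Rational(1, 2))) ≈ Mul(69.714, I)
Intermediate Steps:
Function('F')(H) = Add(-3, H) (Function('F')(H) = Add(H, -3) = Add(-3, H))
Function('J')(D) = 0
Pow(Add(-4860, Function('J')(Mul(Function('F')(3), Add(-7, -4)))), Rational(1, 2)) = Pow(Add(-4860, 0), Rational(1, 2)) = Pow(-4860, Rational(1, 2)) = Mul(18, I, Pow(15, Rational(1, 2)))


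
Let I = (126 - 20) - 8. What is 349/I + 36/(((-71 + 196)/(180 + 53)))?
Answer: 865649/12250 ≈ 70.665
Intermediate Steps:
I = 98 (I = 106 - 8 = 98)
349/I + 36/(((-71 + 196)/(180 + 53))) = 349/98 + 36/(((-71 + 196)/(180 + 53))) = 349*(1/98) + 36/((125/233)) = 349/98 + 36/((125*(1/233))) = 349/98 + 36/(125/233) = 349/98 + 36*(233/125) = 349/98 + 8388/125 = 865649/12250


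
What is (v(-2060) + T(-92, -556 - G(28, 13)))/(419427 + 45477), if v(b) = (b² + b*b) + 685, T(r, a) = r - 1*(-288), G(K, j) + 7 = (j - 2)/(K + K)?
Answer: 8488081/464904 ≈ 18.258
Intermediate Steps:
G(K, j) = -7 + (-2 + j)/(2*K) (G(K, j) = -7 + (j - 2)/(K + K) = -7 + (-2 + j)/((2*K)) = -7 + (-2 + j)*(1/(2*K)) = -7 + (-2 + j)/(2*K))
T(r, a) = 288 + r (T(r, a) = r + 288 = 288 + r)
v(b) = 685 + 2*b² (v(b) = (b² + b²) + 685 = 2*b² + 685 = 685 + 2*b²)
(v(-2060) + T(-92, -556 - G(28, 13)))/(419427 + 45477) = ((685 + 2*(-2060)²) + (288 - 92))/(419427 + 45477) = ((685 + 2*4243600) + 196)/464904 = ((685 + 8487200) + 196)*(1/464904) = (8487885 + 196)*(1/464904) = 8488081*(1/464904) = 8488081/464904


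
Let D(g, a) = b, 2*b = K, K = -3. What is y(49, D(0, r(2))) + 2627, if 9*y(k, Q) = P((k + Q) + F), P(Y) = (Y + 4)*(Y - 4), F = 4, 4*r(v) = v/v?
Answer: 35039/12 ≈ 2919.9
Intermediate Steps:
b = -3/2 (b = (½)*(-3) = -3/2 ≈ -1.5000)
r(v) = ¼ (r(v) = (v/v)/4 = (¼)*1 = ¼)
D(g, a) = -3/2
P(Y) = (-4 + Y)*(4 + Y) (P(Y) = (4 + Y)*(-4 + Y) = (-4 + Y)*(4 + Y))
y(k, Q) = -16/9 + (4 + Q + k)²/9 (y(k, Q) = (-16 + ((k + Q) + 4)²)/9 = (-16 + ((Q + k) + 4)²)/9 = (-16 + (4 + Q + k)²)/9 = -16/9 + (4 + Q + k)²/9)
y(49, D(0, r(2))) + 2627 = (-16/9 + (4 - 3/2 + 49)²/9) + 2627 = (-16/9 + (103/2)²/9) + 2627 = (-16/9 + (⅑)*(10609/4)) + 2627 = (-16/9 + 10609/36) + 2627 = 3515/12 + 2627 = 35039/12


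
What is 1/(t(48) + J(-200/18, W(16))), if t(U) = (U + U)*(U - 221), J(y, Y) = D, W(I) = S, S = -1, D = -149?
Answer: -1/16757 ≈ -5.9677e-5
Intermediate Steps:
W(I) = -1
J(y, Y) = -149
t(U) = 2*U*(-221 + U) (t(U) = (2*U)*(-221 + U) = 2*U*(-221 + U))
1/(t(48) + J(-200/18, W(16))) = 1/(2*48*(-221 + 48) - 149) = 1/(2*48*(-173) - 149) = 1/(-16608 - 149) = 1/(-16757) = -1/16757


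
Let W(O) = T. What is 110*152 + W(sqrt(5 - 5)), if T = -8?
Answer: 16712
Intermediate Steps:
W(O) = -8
110*152 + W(sqrt(5 - 5)) = 110*152 - 8 = 16720 - 8 = 16712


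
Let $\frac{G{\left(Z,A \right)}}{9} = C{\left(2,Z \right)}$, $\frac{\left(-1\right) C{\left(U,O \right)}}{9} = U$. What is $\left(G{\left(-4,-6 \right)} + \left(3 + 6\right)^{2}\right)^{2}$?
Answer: $6561$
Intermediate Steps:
$C{\left(U,O \right)} = - 9 U$
$G{\left(Z,A \right)} = -162$ ($G{\left(Z,A \right)} = 9 \left(\left(-9\right) 2\right) = 9 \left(-18\right) = -162$)
$\left(G{\left(-4,-6 \right)} + \left(3 + 6\right)^{2}\right)^{2} = \left(-162 + \left(3 + 6\right)^{2}\right)^{2} = \left(-162 + 9^{2}\right)^{2} = \left(-162 + 81\right)^{2} = \left(-81\right)^{2} = 6561$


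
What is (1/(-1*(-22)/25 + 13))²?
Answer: 625/120409 ≈ 0.0051906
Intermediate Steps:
(1/(-1*(-22)/25 + 13))² = (1/(22*(1/25) + 13))² = (1/(22/25 + 13))² = (1/(347/25))² = (25/347)² = 625/120409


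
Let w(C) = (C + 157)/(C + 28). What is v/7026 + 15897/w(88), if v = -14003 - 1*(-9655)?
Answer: 925374578/122955 ≈ 7526.1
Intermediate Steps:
v = -4348 (v = -14003 + 9655 = -4348)
w(C) = (157 + C)/(28 + C)
v/7026 + 15897/w(88) = -4348/7026 + 15897/(((157 + 88)/(28 + 88))) = -4348*1/7026 + 15897/((245/116)) = -2174/3513 + 15897/(((1/116)*245)) = -2174/3513 + 15897/(245/116) = -2174/3513 + 15897*(116/245) = -2174/3513 + 263436/35 = 925374578/122955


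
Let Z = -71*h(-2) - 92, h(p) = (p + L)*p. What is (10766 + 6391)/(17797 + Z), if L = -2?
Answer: 17157/17137 ≈ 1.0012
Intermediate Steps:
h(p) = p*(-2 + p) (h(p) = (p - 2)*p = (-2 + p)*p = p*(-2 + p))
Z = -660 (Z = -(-142)*(-2 - 2) - 92 = -(-142)*(-4) - 92 = -71*8 - 92 = -568 - 92 = -660)
(10766 + 6391)/(17797 + Z) = (10766 + 6391)/(17797 - 660) = 17157/17137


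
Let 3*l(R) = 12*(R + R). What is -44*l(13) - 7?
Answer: -4583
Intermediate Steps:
l(R) = 8*R (l(R) = (12*(R + R))/3 = (12*(2*R))/3 = (24*R)/3 = 8*R)
-44*l(13) - 7 = -352*13 - 7 = -44*104 - 7 = -4576 - 7 = -4583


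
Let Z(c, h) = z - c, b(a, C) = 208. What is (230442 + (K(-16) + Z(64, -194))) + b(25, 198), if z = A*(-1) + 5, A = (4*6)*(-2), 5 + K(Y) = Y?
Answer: 230618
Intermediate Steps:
K(Y) = -5 + Y
A = -48 (A = 24*(-2) = -48)
z = 53 (z = -48*(-1) + 5 = 48 + 5 = 53)
Z(c, h) = 53 - c
(230442 + (K(-16) + Z(64, -194))) + b(25, 198) = (230442 + ((-5 - 16) + (53 - 1*64))) + 208 = (230442 + (-21 + (53 - 64))) + 208 = (230442 + (-21 - 11)) + 208 = (230442 - 32) + 208 = 230410 + 208 = 230618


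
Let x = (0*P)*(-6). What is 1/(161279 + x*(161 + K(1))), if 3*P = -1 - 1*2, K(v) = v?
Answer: 1/161279 ≈ 6.2004e-6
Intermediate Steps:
P = -1 (P = (-1 - 1*2)/3 = (-1 - 2)/3 = (⅓)*(-3) = -1)
x = 0 (x = (0*(-1))*(-6) = 0*(-6) = 0)
1/(161279 + x*(161 + K(1))) = 1/(161279 + 0*(161 + 1)) = 1/(161279 + 0*162) = 1/(161279 + 0) = 1/161279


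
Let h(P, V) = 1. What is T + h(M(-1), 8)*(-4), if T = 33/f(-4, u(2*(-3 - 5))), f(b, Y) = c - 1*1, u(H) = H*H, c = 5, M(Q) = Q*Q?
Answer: 17/4 ≈ 4.2500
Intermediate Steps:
M(Q) = Q²
u(H) = H²
f(b, Y) = 4 (f(b, Y) = 5 - 1*1 = 5 - 1 = 4)
T = 33/4 ≈ 8.2500
T + h(M(-1), 8)*(-4) = 33/4 + 1*(-4) = 33/4 - 4 = 17/4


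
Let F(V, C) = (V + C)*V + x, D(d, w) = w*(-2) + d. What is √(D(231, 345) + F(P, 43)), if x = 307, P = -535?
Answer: 2*√65767 ≈ 512.90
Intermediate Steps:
D(d, w) = d - 2*w (D(d, w) = -2*w + d = d - 2*w)
F(V, C) = 307 + V*(C + V) (F(V, C) = (V + C)*V + 307 = (C + V)*V + 307 = V*(C + V) + 307 = 307 + V*(C + V))
√(D(231, 345) + F(P, 43)) = √((231 - 2*345) + (307 + (-535)² + 43*(-535))) = √((231 - 690) + (307 + 286225 - 23005)) = √(-459 + 263527) = √263068 = 2*√65767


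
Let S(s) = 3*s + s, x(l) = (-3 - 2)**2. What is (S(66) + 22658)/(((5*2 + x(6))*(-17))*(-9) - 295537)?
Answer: -11461/145091 ≈ -0.078992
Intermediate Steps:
x(l) = 25 (x(l) = (-5)**2 = 25)
S(s) = 4*s
(S(66) + 22658)/(((5*2 + x(6))*(-17))*(-9) - 295537) = (4*66 + 22658)/(((5*2 + 25)*(-17))*(-9) - 295537) = (264 + 22658)/(((10 + 25)*(-17))*(-9) - 295537) = 22922/((35*(-17))*(-9) - 295537) = 22922/(-595*(-9) - 295537) = 22922/(5355 - 295537) = 22922/(-290182) = 22922*(-1/290182) = -11461/145091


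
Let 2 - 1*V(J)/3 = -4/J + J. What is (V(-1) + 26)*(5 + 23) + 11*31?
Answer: 985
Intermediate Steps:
V(J) = 6 - 3*J + 12/J (V(J) = 6 - 3*(-4/J + J) = 6 - 3*(J - 4/J) = 6 + (-3*J + 12/J) = 6 - 3*J + 12/J)
(V(-1) + 26)*(5 + 23) + 11*31 = ((6 - 3*(-1) + 12/(-1)) + 26)*(5 + 23) + 11*31 = ((6 + 3 + 12*(-1)) + 26)*28 + 341 = ((6 + 3 - 12) + 26)*28 + 341 = (-3 + 26)*28 + 341 = 23*28 + 341 = 644 + 341 = 985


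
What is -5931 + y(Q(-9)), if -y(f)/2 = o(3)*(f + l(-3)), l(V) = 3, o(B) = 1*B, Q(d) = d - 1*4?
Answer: -5871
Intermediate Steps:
Q(d) = -4 + d (Q(d) = d - 4 = -4 + d)
o(B) = B
y(f) = -18 - 6*f (y(f) = -6*(f + 3) = -6*(3 + f) = -2*(9 + 3*f) = -18 - 6*f)
-5931 + y(Q(-9)) = -5931 + (-18 - 6*(-4 - 9)) = -5931 + (-18 - 6*(-13)) = -5931 + (-18 + 78) = -5931 + 60 = -5871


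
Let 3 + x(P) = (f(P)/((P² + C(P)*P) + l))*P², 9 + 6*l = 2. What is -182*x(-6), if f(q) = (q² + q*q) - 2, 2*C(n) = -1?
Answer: -2627898/227 ≈ -11577.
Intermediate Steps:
l = -7/6 (l = -3/2 + (⅙)*2 = -3/2 + ⅓ = -7/6 ≈ -1.1667)
C(n) = -½ (C(n) = (½)*(-1) = -½)
f(q) = -2 + 2*q² (f(q) = (q² + q²) - 2 = 2*q² - 2 = -2 + 2*q²)
x(P) = -3 + P²*(-2 + 2*P²)/(-7/6 + P² - P/2) (x(P) = -3 + ((-2 + 2*P²)/((P² - P/2) - 7/6))*P² = -3 + ((-2 + 2*P²)/(-7/6 + P² - P/2))*P² = -3 + P²*(-2 + 2*P²)/(-7/6 + P² - P/2))
-182*x(-6) = -546*(7 - 10*(-6)² + 3*(-6) + 4*(-6)⁴)/(-7 - 3*(-6) + 6*(-6)²) = -546*(7 - 10*36 - 18 + 4*1296)/(-7 + 18 + 6*36) = -546*(7 - 360 - 18 + 5184)/(-7 + 18 + 216) = -546*4813/227 = -182*14439/227 = -2627898/227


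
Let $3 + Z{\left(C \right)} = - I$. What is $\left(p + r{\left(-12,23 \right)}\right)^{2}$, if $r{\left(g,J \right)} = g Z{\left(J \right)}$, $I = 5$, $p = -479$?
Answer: $146689$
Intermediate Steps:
$Z{\left(C \right)} = -8$ ($Z{\left(C \right)} = -3 - 5 = -8$)
$r{\left(g,J \right)} = - 8 g$ ($r{\left(g,J \right)} = g \left(-8\right) = - 8 g$)
$\left(p + r{\left(-12,23 \right)}\right)^{2} = \left(-479 - -96\right)^{2} = \left(-479 + 96\right)^{2} = \left(-383\right)^{2} = 146689$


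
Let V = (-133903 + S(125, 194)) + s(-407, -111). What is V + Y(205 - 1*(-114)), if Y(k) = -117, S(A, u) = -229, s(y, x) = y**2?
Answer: 31400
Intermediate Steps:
V = 31517 (V = (-133903 - 229) + (-407)**2 = -134132 + 165649 = 31517)
V + Y(205 - 1*(-114)) = 31517 - 117 = 31400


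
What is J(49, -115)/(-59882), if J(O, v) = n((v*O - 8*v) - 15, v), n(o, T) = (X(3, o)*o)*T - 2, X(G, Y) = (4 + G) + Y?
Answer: 1284537926/29941 ≈ 42902.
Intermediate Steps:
X(G, Y) = 4 + G + Y
n(o, T) = -2 + T*o*(7 + o) (n(o, T) = ((4 + 3 + o)*o)*T - 2 = ((7 + o)*o)*T - 2 = (o*(7 + o))*T - 2 = T*o*(7 + o) - 2 = -2 + T*o*(7 + o))
J(O, v) = -2 + v*(-15 - 8*v + O*v)*(-8 - 8*v + O*v) (J(O, v) = -2 + v*((v*O - 8*v) - 15)*(7 + ((v*O - 8*v) - 15)) = -2 + v*((O*v - 8*v) - 15)*(7 + ((O*v - 8*v) - 15)) = -2 + v*((-8*v + O*v) - 15)*(7 + ((-8*v + O*v) - 15)) = -2 + v*(-15 - 8*v + O*v)*(7 + (-15 - 8*v + O*v)) = -2 + v*(-15 - 8*v + O*v)*(-8 - 8*v + O*v))
J(49, -115)/(-59882) = (-2 - 115*(8 + 8*(-115) - 1*49*(-115))*(15 + 8*(-115) - 1*49*(-115)))/(-59882) = (-2 - 115*(8 - 920 + 5635)*(15 - 920 + 5635))*(-1/59882) = (-2 - 115*4723*4730)*(-1/59882) = (-2 - 2569075850)*(-1/59882) = -2569075852*(-1/59882) = 1284537926/29941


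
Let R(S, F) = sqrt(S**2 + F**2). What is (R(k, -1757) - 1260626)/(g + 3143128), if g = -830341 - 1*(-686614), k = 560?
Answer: -1260626/2999401 + 7*sqrt(69401)/2999401 ≈ -0.41968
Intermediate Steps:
g = -143727 (g = -830341 + 686614 = -143727)
R(S, F) = sqrt(F**2 + S**2)
(R(k, -1757) - 1260626)/(g + 3143128) = (sqrt((-1757)**2 + 560**2) - 1260626)/(-143727 + 3143128) = (sqrt(3087049 + 313600) - 1260626)/2999401 = (sqrt(3400649) - 1260626)*(1/2999401) = (7*sqrt(69401) - 1260626)*(1/2999401) = (-1260626 + 7*sqrt(69401))*(1/2999401) = -1260626/2999401 + 7*sqrt(69401)/2999401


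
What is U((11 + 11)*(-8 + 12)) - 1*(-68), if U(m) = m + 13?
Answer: 169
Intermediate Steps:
U(m) = 13 + m
U((11 + 11)*(-8 + 12)) - 1*(-68) = (13 + (11 + 11)*(-8 + 12)) - 1*(-68) = (13 + 22*4) + 68 = (13 + 88) + 68 = 101 + 68 = 169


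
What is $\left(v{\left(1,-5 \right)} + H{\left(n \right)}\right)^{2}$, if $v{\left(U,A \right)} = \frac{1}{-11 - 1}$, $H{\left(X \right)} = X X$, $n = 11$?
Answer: $\frac{2105401}{144} \approx 14621.0$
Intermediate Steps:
$H{\left(X \right)} = X^{2}$
$v{\left(U,A \right)} = - \frac{1}{12}$ ($v{\left(U,A \right)} = \frac{1}{-12} = - \frac{1}{12}$)
$\left(v{\left(1,-5 \right)} + H{\left(n \right)}\right)^{2} = \left(- \frac{1}{12} + 11^{2}\right)^{2} = \left(- \frac{1}{12} + 121\right)^{2} = \left(\frac{1451}{12}\right)^{2} = \frac{2105401}{144}$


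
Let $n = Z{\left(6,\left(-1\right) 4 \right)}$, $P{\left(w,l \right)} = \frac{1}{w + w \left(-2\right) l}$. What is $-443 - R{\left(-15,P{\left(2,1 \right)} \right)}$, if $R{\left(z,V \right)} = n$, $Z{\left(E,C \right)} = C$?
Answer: $-439$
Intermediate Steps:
$P{\left(w,l \right)} = \frac{1}{w - 2 l w}$ ($P{\left(w,l \right)} = \frac{1}{w + - 2 w l} = \frac{1}{w - 2 l w}$)
$n = -4$ ($n = \left(-1\right) 4 = -4$)
$R{\left(z,V \right)} = -4$
$-443 - R{\left(-15,P{\left(2,1 \right)} \right)} = -443 - -4 = -443 + 4 = -439$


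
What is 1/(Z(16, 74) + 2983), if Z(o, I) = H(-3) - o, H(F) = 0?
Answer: 1/2967 ≈ 0.00033704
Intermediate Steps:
Z(o, I) = -o (Z(o, I) = 0 - o = -o)
1/(Z(16, 74) + 2983) = 1/(-1*16 + 2983) = 1/(-16 + 2983) = 1/2967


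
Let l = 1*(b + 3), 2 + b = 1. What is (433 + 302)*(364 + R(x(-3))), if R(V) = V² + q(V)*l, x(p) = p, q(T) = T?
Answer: 269745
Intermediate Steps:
b = -1 (b = -2 + 1 = -1)
l = 2 (l = 1*(-1 + 3) = 1*2 = 2)
R(V) = V² + 2*V (R(V) = V² + V*2 = V² + 2*V)
(433 + 302)*(364 + R(x(-3))) = (433 + 302)*(364 - 3*(2 - 3)) = 735*(364 - 3*(-1)) = 735*(364 + 3) = 735*367 = 269745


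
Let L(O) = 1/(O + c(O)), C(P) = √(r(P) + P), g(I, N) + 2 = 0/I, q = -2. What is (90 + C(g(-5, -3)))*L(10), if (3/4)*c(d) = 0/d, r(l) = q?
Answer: 9 + I/5 ≈ 9.0 + 0.2*I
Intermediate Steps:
r(l) = -2
g(I, N) = -2 (g(I, N) = -2 + 0/I = -2 + 0 = -2)
c(d) = 0 (c(d) = 4*(0/d)/3 = (4/3)*0 = 0)
C(P) = √(-2 + P)
L(O) = 1/O (L(O) = 1/(O + 0) = 1/O)
(90 + C(g(-5, -3)))*L(10) = (90 + √(-2 - 2))/10 = (90 + √(-4))*(⅒) = (90 + 2*I)*(⅒) = 9 + I/5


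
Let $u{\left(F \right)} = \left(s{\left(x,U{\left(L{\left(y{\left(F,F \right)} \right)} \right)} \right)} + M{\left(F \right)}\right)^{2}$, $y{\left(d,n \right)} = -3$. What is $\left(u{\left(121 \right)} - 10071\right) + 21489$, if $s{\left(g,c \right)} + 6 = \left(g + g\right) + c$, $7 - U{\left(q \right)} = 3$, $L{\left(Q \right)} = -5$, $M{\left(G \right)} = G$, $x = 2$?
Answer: $26547$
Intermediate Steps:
$U{\left(q \right)} = 4$ ($U{\left(q \right)} = 7 - 3 = 4$)
$s{\left(g,c \right)} = -6 + c + 2 g$ ($s{\left(g,c \right)} = -6 + \left(\left(g + g\right) + c\right) = -6 + \left(2 g + c\right) = -6 + \left(c + 2 g\right) = -6 + c + 2 g$)
$u{\left(F \right)} = \left(2 + F\right)^{2}$ ($u{\left(F \right)} = \left(\left(-6 + 4 + 2 \cdot 2\right) + F\right)^{2} = \left(\left(-6 + 4 + 4\right) + F\right)^{2} = \left(2 + F\right)^{2}$)
$\left(u{\left(121 \right)} - 10071\right) + 21489 = \left(\left(2 + 121\right)^{2} - 10071\right) + 21489 = \left(123^{2} - 10071\right) + 21489 = \left(15129 - 10071\right) + 21489 = 5058 + 21489 = 26547$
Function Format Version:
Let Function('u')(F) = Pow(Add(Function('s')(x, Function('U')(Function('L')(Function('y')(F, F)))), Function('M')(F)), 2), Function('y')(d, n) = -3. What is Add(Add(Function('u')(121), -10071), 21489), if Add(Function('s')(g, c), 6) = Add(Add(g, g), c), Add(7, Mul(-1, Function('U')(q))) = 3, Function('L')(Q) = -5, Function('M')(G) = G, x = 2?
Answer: 26547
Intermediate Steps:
Function('U')(q) = 4 (Function('U')(q) = Add(7, Mul(-1, 3)) = Add(7, -3) = 4)
Function('s')(g, c) = Add(-6, c, Mul(2, g)) (Function('s')(g, c) = Add(-6, Add(Add(g, g), c)) = Add(-6, Add(Mul(2, g), c)) = Add(-6, Add(c, Mul(2, g))) = Add(-6, c, Mul(2, g)))
Function('u')(F) = Pow(Add(2, F), 2) (Function('u')(F) = Pow(Add(Add(-6, 4, Mul(2, 2)), F), 2) = Pow(Add(Add(-6, 4, 4), F), 2) = Pow(Add(2, F), 2))
Add(Add(Function('u')(121), -10071), 21489) = Add(Add(Pow(Add(2, 121), 2), -10071), 21489) = Add(Add(Pow(123, 2), -10071), 21489) = Add(Add(15129, -10071), 21489) = Add(5058, 21489) = 26547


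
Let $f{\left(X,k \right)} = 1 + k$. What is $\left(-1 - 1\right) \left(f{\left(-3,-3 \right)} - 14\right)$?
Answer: $32$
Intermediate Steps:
$\left(-1 - 1\right) \left(f{\left(-3,-3 \right)} - 14\right) = \left(-1 - 1\right) \left(\left(1 - 3\right) - 14\right) = - 2 \left(-2 - 14\right) = \left(-2\right) \left(-16\right) = 32$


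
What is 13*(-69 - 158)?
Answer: -2951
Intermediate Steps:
13*(-69 - 158) = 13*(-227) = -2951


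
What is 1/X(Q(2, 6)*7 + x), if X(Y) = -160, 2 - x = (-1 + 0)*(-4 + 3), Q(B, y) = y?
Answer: -1/160 ≈ -0.0062500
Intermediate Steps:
x = 1 (x = 2 - (-1 + 0)*(-4 + 3) = 2 - (-1)*(-1) = 2 - 1*1 = 2 - 1 = 1)
1/X(Q(2, 6)*7 + x) = 1/(-160) = -1/160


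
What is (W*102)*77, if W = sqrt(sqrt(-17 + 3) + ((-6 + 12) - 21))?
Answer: 7854*sqrt(-15 + I*sqrt(14)) ≈ 3765.1 + 30651.0*I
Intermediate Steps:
W = sqrt(-15 + I*sqrt(14)) (W = sqrt(sqrt(-14) + (6 - 21)) = sqrt(I*sqrt(14) - 15) = sqrt(-15 + I*sqrt(14)) ≈ 0.47939 + 3.9025*I)
(W*102)*77 = (sqrt(-15 + I*sqrt(14))*102)*77 = (102*sqrt(-15 + I*sqrt(14)))*77 = 7854*sqrt(-15 + I*sqrt(14))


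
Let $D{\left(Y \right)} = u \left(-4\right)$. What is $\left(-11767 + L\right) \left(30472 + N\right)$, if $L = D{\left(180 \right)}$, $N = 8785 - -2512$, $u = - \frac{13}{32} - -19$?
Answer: $- \frac{3956819139}{8} \approx -4.946 \cdot 10^{8}$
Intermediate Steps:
$u = \frac{595}{32}$ ($u = \left(-13\right) \frac{1}{32} + 19 = - \frac{13}{32} + 19 = \frac{595}{32} \approx 18.594$)
$D{\left(Y \right)} = - \frac{595}{8}$ ($D{\left(Y \right)} = \frac{595}{32} \left(-4\right) = - \frac{595}{8}$)
$N = 11297$ ($N = 8785 + 2512 = 11297$)
$L = - \frac{595}{8} \approx -74.375$
$\left(-11767 + L\right) \left(30472 + N\right) = \left(-11767 - \frac{595}{8}\right) \left(30472 + 11297\right) = \left(- \frac{94731}{8}\right) 41769 = - \frac{3956819139}{8}$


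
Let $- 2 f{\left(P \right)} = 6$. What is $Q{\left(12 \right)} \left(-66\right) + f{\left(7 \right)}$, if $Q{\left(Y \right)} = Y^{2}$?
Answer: $-9507$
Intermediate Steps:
$f{\left(P \right)} = -3$ ($f{\left(P \right)} = \left(- \frac{1}{2}\right) 6 = -3$)
$Q{\left(12 \right)} \left(-66\right) + f{\left(7 \right)} = 12^{2} \left(-66\right) - 3 = 144 \left(-66\right) - 3 = -9504 - 3 = -9507$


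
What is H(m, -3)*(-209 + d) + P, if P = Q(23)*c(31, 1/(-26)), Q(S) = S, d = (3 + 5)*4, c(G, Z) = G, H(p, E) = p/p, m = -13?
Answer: 536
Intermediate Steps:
H(p, E) = 1
d = 32 (d = 8*4 = 32)
P = 713 (P = 23*31 = 713)
H(m, -3)*(-209 + d) + P = 1*(-209 + 32) + 713 = 1*(-177) + 713 = -177 + 713 = 536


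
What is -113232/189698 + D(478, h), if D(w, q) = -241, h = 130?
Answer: -22915225/94849 ≈ -241.60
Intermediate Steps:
-113232/189698 + D(478, h) = -113232/189698 - 241 = -113232*1/189698 - 241 = -56616/94849 - 241 = -22915225/94849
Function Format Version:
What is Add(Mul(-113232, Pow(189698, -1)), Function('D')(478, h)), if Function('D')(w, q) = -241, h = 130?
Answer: Rational(-22915225, 94849) ≈ -241.60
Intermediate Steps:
Add(Mul(-113232, Pow(189698, -1)), Function('D')(478, h)) = Add(Mul(-113232, Pow(189698, -1)), -241) = Add(Mul(-113232, Rational(1, 189698)), -241) = Add(Rational(-56616, 94849), -241) = Rational(-22915225, 94849)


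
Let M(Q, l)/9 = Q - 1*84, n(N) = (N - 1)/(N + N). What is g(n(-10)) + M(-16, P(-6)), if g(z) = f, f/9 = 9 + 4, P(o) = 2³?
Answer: -783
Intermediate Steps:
P(o) = 8
f = 117 (f = 9*(9 + 4) = 9*13 = 117)
n(N) = (-1 + N)/(2*N) (n(N) = (-1 + N)/((2*N)) = (-1 + N)*(1/(2*N)) = (-1 + N)/(2*N))
g(z) = 117
M(Q, l) = -756 + 9*Q (M(Q, l) = 9*(Q - 1*84) = 9*(Q - 84) = 9*(-84 + Q) = -756 + 9*Q)
g(n(-10)) + M(-16, P(-6)) = 117 + (-756 + 9*(-16)) = 117 + (-756 - 144) = 117 - 900 = -783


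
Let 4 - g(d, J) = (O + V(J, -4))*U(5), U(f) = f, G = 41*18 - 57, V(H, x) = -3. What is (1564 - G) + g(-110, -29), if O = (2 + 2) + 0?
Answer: 882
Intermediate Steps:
G = 681 (G = 738 - 57 = 681)
O = 4 (O = 4 + 0 = 4)
g(d, J) = -1 (g(d, J) = 4 - (4 - 3)*5 = 4 - 5 = -1)
(1564 - G) + g(-110, -29) = (1564 - 1*681) - 1 = (1564 - 681) - 1 = 883 - 1 = 882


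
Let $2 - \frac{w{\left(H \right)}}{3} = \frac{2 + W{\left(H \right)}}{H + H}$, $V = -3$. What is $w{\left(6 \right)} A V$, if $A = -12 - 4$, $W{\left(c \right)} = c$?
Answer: $192$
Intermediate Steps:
$A = -16$
$w{\left(H \right)} = 6 - \frac{3 \left(2 + H\right)}{2 H}$ ($w{\left(H \right)} = 6 - 3 \frac{2 + H}{H + H} = 6 - 3 \frac{2 + H}{2 H} = 6 - \frac{3 \left(2 + H\right)}{2 H}$)
$w{\left(6 \right)} A V = \left(\frac{9}{2} - \frac{3}{6}\right) \left(-16\right) \left(-3\right) = \left(\frac{9}{2} - \frac{1}{2}\right) \left(-16\right) \left(-3\right) = 4 \left(-16\right) \left(-3\right) = \left(-64\right) \left(-3\right) = 192$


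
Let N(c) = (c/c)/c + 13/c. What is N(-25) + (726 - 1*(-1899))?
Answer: 65611/25 ≈ 2624.4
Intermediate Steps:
N(c) = 14/c (N(c) = 1/c + 13/c = 14/c)
N(-25) + (726 - 1*(-1899)) = 14/(-25) + (726 - 1*(-1899)) = 14*(-1/25) + (726 + 1899) = -14/25 + 2625 = 65611/25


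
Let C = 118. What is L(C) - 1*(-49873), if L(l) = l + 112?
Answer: 50103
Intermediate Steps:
L(l) = 112 + l
L(C) - 1*(-49873) = (112 + 118) - 1*(-49873) = 230 + 49873 = 50103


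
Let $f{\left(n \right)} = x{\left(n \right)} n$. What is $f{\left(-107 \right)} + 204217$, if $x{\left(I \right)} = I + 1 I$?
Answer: $227115$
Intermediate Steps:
$x{\left(I \right)} = 2 I$ ($x{\left(I \right)} = I + I = 2 I$)
$f{\left(n \right)} = 2 n^{2}$ ($f{\left(n \right)} = 2 n n = 2 n^{2}$)
$f{\left(-107 \right)} + 204217 = 2 \left(-107\right)^{2} + 204217 = 2 \cdot 11449 + 204217 = 22898 + 204217 = 227115$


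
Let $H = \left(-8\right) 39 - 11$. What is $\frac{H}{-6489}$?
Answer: $\frac{323}{6489} \approx 0.049777$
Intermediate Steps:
$H = -323$ ($H = -312 - 11 = -323$)
$\frac{H}{-6489} = - \frac{323}{-6489} = \left(-323\right) \left(- \frac{1}{6489}\right) = \frac{323}{6489}$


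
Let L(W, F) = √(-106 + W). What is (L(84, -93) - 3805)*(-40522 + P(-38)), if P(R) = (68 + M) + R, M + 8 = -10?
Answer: 154140550 - 40510*I*√22 ≈ 1.5414e+8 - 1.9001e+5*I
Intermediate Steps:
M = -18 (M = -8 - 10 = -18)
P(R) = 50 + R (P(R) = (68 - 18) + R = 50 + R)
(L(84, -93) - 3805)*(-40522 + P(-38)) = (√(-106 + 84) - 3805)*(-40522 + (50 - 38)) = (√(-22) - 3805)*(-40522 + 12) = (I*√22 - 3805)*(-40510) = (-3805 + I*√22)*(-40510) = 154140550 - 40510*I*√22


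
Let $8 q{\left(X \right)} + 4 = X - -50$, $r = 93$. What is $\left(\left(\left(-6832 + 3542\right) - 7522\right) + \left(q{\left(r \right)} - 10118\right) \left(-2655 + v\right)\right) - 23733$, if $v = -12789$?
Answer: $\frac{311919015}{2} \approx 1.5596 \cdot 10^{8}$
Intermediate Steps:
$q{\left(X \right)} = \frac{23}{4} + \frac{X}{8}$ ($q{\left(X \right)} = - \frac{1}{2} + \frac{X - -50}{8} = - \frac{1}{2} + \frac{X + 50}{8} = - \frac{1}{2} + \frac{50 + X}{8} = - \frac{1}{2} + \left(\frac{25}{4} + \frac{X}{8}\right) = \frac{23}{4} + \frac{X}{8}$)
$\left(\left(\left(-6832 + 3542\right) - 7522\right) + \left(q{\left(r \right)} - 10118\right) \left(-2655 + v\right)\right) - 23733 = \left(\left(\left(-6832 + 3542\right) - 7522\right) + \left(\left(\frac{23}{4} + \frac{1}{8} \cdot 93\right) - 10118\right) \left(-2655 - 12789\right)\right) - 23733 = \left(\left(-3290 - 7522\right) + \left(\left(\frac{23}{4} + \frac{93}{8}\right) - 10118\right) \left(-15444\right)\right) - 23733 = \left(-10812 + \left(\frac{139}{8} - 10118\right) \left(-15444\right)\right) - 23733 = \left(-10812 - - \frac{311988105}{2}\right) - 23733 = \left(-10812 + \frac{311988105}{2}\right) - 23733 = \frac{311966481}{2} - 23733 = \frac{311919015}{2}$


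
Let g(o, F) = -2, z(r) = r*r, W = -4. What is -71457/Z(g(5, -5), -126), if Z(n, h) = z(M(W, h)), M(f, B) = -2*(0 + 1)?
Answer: -71457/4 ≈ -17864.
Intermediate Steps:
M(f, B) = -2 (M(f, B) = -2*1 = -2)
z(r) = r²
Z(n, h) = 4 (Z(n, h) = (-2)² = 4)
-71457/Z(g(5, -5), -126) = -71457/4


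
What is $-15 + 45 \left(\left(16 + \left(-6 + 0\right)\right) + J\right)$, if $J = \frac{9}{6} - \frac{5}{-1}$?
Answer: $\frac{1455}{2} \approx 727.5$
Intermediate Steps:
$J = \frac{13}{2}$ ($J = 9 \cdot \frac{1}{6} - -5 = \frac{3}{2} + 5 = \frac{13}{2} \approx 6.5$)
$-15 + 45 \left(\left(16 + \left(-6 + 0\right)\right) + J\right) = -15 + 45 \left(\left(16 + \left(-6 + 0\right)\right) + \frac{13}{2}\right) = -15 + 45 \left(\left(16 - 6\right) + \frac{13}{2}\right) = -15 + 45 \left(10 + \frac{13}{2}\right) = -15 + 45 \cdot \frac{33}{2} = -15 + \frac{1485}{2} = \frac{1455}{2}$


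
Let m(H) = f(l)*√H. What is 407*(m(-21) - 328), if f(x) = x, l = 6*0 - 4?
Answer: -133496 - 1628*I*√21 ≈ -1.335e+5 - 7460.4*I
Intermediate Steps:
l = -4 (l = 0 - 4 = -4)
m(H) = -4*√H
407*(m(-21) - 328) = 407*(-4*I*√21 - 328) = 407*(-328 - 4*I*√21) = -133496 - 1628*I*√21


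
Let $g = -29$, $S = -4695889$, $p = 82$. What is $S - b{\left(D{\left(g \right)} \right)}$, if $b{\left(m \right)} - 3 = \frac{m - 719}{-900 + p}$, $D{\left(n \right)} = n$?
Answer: $- \frac{1920620202}{409} \approx -4.6959 \cdot 10^{6}$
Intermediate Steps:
$b{\left(m \right)} = \frac{3173}{818} - \frac{m}{818}$ ($b{\left(m \right)} = 3 + \frac{m - 719}{-900 + 82} = 3 + \frac{-719 + m}{-818} = 3 + \left(-719 + m\right) \left(- \frac{1}{818}\right) = 3 - \left(- \frac{719}{818} + \frac{m}{818}\right) = \frac{3173}{818} - \frac{m}{818}$)
$S - b{\left(D{\left(g \right)} \right)} = -4695889 - \left(\frac{3173}{818} - - \frac{29}{818}\right) = -4695889 - \left(\frac{3173}{818} + \frac{29}{818}\right) = -4695889 - \frac{1601}{409} = - \frac{1920620202}{409}$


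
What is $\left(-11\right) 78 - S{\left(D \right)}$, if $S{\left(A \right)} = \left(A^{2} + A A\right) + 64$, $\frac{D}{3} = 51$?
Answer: $-47740$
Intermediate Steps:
$D = 153$ ($D = 3 \cdot 51 = 153$)
$S{\left(A \right)} = 64 + 2 A^{2}$ ($S{\left(A \right)} = \left(A^{2} + A^{2}\right) + 64 = 2 A^{2} + 64 = 64 + 2 A^{2}$)
$\left(-11\right) 78 - S{\left(D \right)} = \left(-11\right) 78 - \left(64 + 2 \cdot 153^{2}\right) = -858 - \left(64 + 2 \cdot 23409\right) = -858 - \left(64 + 46818\right) = -858 - 46882 = -47740$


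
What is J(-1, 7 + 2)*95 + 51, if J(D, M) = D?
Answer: -44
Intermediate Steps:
J(-1, 7 + 2)*95 + 51 = -1*95 + 51 = -95 + 51 = -44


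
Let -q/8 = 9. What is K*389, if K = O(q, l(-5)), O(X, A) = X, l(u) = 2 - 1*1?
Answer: -28008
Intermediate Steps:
q = -72 (q = -8*9 = -72)
l(u) = 1 (l(u) = 2 - 1 = 1)
K = -72
K*389 = -72*389 = -28008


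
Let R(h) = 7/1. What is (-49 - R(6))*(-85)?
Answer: 4760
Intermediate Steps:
R(h) = 7 (R(h) = 7*1 = 7)
(-49 - R(6))*(-85) = (-49 - 1*7)*(-85) = (-49 - 7)*(-85) = -56*(-85) = 4760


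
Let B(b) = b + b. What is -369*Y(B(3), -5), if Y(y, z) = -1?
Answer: 369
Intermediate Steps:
B(b) = 2*b
-369*Y(B(3), -5) = -369*(-1) = 369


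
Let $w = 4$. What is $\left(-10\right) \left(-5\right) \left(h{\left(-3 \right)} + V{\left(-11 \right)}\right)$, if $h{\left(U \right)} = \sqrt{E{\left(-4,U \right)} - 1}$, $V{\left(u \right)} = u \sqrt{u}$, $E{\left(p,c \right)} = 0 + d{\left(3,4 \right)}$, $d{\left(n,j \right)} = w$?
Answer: $50 \sqrt{3} - 550 i \sqrt{11} \approx 86.603 - 1824.1 i$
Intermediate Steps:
$d{\left(n,j \right)} = 4$
$E{\left(p,c \right)} = 4$ ($E{\left(p,c \right)} = 0 + 4 = 4$)
$V{\left(u \right)} = u^{\frac{3}{2}}$
$h{\left(U \right)} = \sqrt{3}$ ($h{\left(U \right)} = \sqrt{4 - 1} = \sqrt{3}$)
$\left(-10\right) \left(-5\right) \left(h{\left(-3 \right)} + V{\left(-11 \right)}\right) = \left(-10\right) \left(-5\right) \left(\sqrt{3} + \left(-11\right)^{\frac{3}{2}}\right) = 50 \left(\sqrt{3} - 11 i \sqrt{11}\right) = 50 \sqrt{3} - 550 i \sqrt{11}$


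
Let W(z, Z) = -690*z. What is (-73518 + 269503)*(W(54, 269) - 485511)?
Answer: -102455274435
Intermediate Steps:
(-73518 + 269503)*(W(54, 269) - 485511) = (-73518 + 269503)*(-690*54 - 485511) = 195985*(-37260 - 485511) = 195985*(-522771) = -102455274435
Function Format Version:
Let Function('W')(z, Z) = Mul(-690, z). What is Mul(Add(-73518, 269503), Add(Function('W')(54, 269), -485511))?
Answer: -102455274435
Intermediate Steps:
Mul(Add(-73518, 269503), Add(Function('W')(54, 269), -485511)) = Mul(Add(-73518, 269503), Add(Mul(-690, 54), -485511)) = Mul(195985, Add(-37260, -485511)) = Mul(195985, -522771) = -102455274435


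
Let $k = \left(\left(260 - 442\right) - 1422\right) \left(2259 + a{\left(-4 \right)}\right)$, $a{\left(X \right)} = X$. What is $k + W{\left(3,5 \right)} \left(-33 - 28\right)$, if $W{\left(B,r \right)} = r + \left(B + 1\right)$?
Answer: $-3617569$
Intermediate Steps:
$W{\left(B,r \right)} = 1 + B + r$ ($W{\left(B,r \right)} = r + \left(1 + B\right) = 1 + B + r$)
$k = -3617020$ ($k = \left(\left(260 - 442\right) - 1422\right) \left(2259 - 4\right) = \left(-182 - 1422\right) 2255 = \left(-1604\right) 2255 = -3617020$)
$k + W{\left(3,5 \right)} \left(-33 - 28\right) = -3617020 + \left(1 + 3 + 5\right) \left(-33 - 28\right) = -3617020 + 9 \left(-61\right) = -3617020 - 549 = -3617569$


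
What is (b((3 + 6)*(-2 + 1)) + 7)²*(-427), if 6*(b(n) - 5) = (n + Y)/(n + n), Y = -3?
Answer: -5073187/81 ≈ -62632.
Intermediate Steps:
b(n) = 5 + (-3 + n)/(12*n) (b(n) = 5 + ((n - 3)/(n + n))/6 = 5 + ((-3 + n)/((2*n)))/6 = 5 + ((-3 + n)*(1/(2*n)))/6 = 5 + ((-3 + n)/(2*n))/6 = 5 + (-3 + n)/(12*n))
(b((3 + 6)*(-2 + 1)) + 7)²*(-427) = ((-3 + 61*((3 + 6)*(-2 + 1)))/(12*(((3 + 6)*(-2 + 1)))) + 7)²*(-427) = ((-3 + 61*(9*(-1)))/(12*((9*(-1)))) + 7)²*(-427) = ((1/12)*(-3 + 61*(-9))/(-9) + 7)²*(-427) = ((1/12)*(-⅑)*(-3 - 549) + 7)²*(-427) = ((1/12)*(-⅑)*(-552) + 7)²*(-427) = (46/9 + 7)²*(-427) = (109/9)²*(-427) = (11881/81)*(-427) = -5073187/81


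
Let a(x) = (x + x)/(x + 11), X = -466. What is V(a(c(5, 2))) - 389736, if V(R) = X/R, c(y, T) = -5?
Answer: -1947282/5 ≈ -3.8946e+5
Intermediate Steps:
a(x) = 2*x/(11 + x) (a(x) = (2*x)/(11 + x) = 2*x/(11 + x))
V(R) = -466/R
V(a(c(5, 2))) - 389736 = -466/(2*(-5)/(11 - 5)) - 389736 = -466/(2*(-5)/6) - 389736 = -466/(2*(-5)*(⅙)) - 389736 = -466/(-5/3) - 389736 = -466*(-⅗) - 389736 = 1398/5 - 389736 = -1947282/5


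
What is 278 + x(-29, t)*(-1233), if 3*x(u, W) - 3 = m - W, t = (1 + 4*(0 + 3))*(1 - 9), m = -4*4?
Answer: -37123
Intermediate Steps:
m = -16
t = -104 (t = (1 + 4*3)*(-8) = (1 + 12)*(-8) = 13*(-8) = -104)
x(u, W) = -13/3 - W/3 (x(u, W) = 1 + (-16 - W)/3 = 1 + (-16/3 - W/3) = -13/3 - W/3)
278 + x(-29, t)*(-1233) = 278 + (-13/3 - ⅓*(-104))*(-1233) = 278 + (-13/3 + 104/3)*(-1233) = 278 + (91/3)*(-1233) = 278 - 37401 = -37123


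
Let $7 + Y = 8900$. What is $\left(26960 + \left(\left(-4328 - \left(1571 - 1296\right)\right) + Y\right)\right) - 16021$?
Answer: $15229$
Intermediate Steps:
$Y = 8893$ ($Y = -7 + 8900 = 8893$)
$\left(26960 + \left(\left(-4328 - \left(1571 - 1296\right)\right) + Y\right)\right) - 16021 = \left(26960 + \left(\left(-4328 - \left(1571 - 1296\right)\right) + 8893\right)\right) - 16021 = \left(26960 + \left(\left(-4328 + \left(\left(1296 - 579\right) - 992\right)\right) + 8893\right)\right) - 16021 = \left(26960 + \left(\left(-4328 + \left(717 - 992\right)\right) + 8893\right)\right) - 16021 = \left(26960 + \left(\left(-4328 - 275\right) + 8893\right)\right) - 16021 = \left(26960 + \left(-4603 + 8893\right)\right) - 16021 = \left(26960 + 4290\right) - 16021 = 31250 - 16021 = 15229$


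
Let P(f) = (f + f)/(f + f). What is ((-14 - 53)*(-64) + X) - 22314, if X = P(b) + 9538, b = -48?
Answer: -8487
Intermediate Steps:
P(f) = 1 (P(f) = (2*f)/((2*f)) = (2*f)*(1/(2*f)) = 1)
X = 9539 (X = 1 + 9538 = 9539)
((-14 - 53)*(-64) + X) - 22314 = ((-14 - 53)*(-64) + 9539) - 22314 = (-67*(-64) + 9539) - 22314 = (4288 + 9539) - 22314 = 13827 - 22314 = -8487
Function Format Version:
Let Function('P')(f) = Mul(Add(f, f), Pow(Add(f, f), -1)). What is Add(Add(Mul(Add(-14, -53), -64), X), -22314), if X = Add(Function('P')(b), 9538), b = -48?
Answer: -8487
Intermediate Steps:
Function('P')(f) = 1 (Function('P')(f) = Mul(Mul(2, f), Pow(Mul(2, f), -1)) = Mul(Mul(2, f), Mul(Rational(1, 2), Pow(f, -1))) = 1)
X = 9539 (X = Add(1, 9538) = 9539)
Add(Add(Mul(Add(-14, -53), -64), X), -22314) = Add(Add(Mul(Add(-14, -53), -64), 9539), -22314) = Add(Add(Mul(-67, -64), 9539), -22314) = Add(Add(4288, 9539), -22314) = Add(13827, -22314) = -8487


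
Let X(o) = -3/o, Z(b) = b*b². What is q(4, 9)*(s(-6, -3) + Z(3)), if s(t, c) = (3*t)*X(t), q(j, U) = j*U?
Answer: 648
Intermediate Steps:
Z(b) = b³
q(j, U) = U*j
s(t, c) = -9 (s(t, c) = (3*t)*(-3/t) = -9)
q(4, 9)*(s(-6, -3) + Z(3)) = (9*4)*(-9 + 3³) = 36*(-9 + 27) = 36*18 = 648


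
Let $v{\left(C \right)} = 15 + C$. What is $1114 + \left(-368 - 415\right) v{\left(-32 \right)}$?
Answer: $14425$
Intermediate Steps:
$1114 + \left(-368 - 415\right) v{\left(-32 \right)} = 1114 + \left(-368 - 415\right) \left(15 - 32\right) = 1114 - -13311 = 1114 + 13311 = 14425$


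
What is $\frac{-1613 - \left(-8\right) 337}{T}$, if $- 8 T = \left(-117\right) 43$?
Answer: $\frac{2888}{1677} \approx 1.7221$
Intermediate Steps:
$T = \frac{5031}{8}$ ($T = - \frac{\left(-117\right) 43}{8} = \left(- \frac{1}{8}\right) \left(-5031\right) = \frac{5031}{8} \approx 628.88$)
$\frac{-1613 - \left(-8\right) 337}{T} = \frac{-1613 - \left(-8\right) 337}{\frac{5031}{8}} = \left(-1613 - -2696\right) \frac{8}{5031} = \left(-1613 + 2696\right) \frac{8}{5031} = 1083 \cdot \frac{8}{5031} = \frac{2888}{1677}$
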